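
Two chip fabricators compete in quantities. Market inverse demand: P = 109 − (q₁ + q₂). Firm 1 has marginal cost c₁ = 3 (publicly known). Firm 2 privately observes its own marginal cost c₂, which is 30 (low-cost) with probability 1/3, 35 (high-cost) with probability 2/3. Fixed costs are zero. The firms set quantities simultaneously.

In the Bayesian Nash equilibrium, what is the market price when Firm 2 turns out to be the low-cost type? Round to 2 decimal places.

46.78

Type-c best response for Firm 2: q₂(c) = (109 − c)/2 − q₁/2.
Firm 1 maximizes expected profit; its first-order condition is 109 − 2q₁ − E[q₂] − 3 = 0.
Substituting E[q₂] and solving: E[c₂] = 33.3333, so q₁ = (109 − 2·3 + 33.3333)/3 = 45.4444.
q₂(low-cost) = 16.7778, so P = 109 − (45.4444 + 16.7778) = 46.7778.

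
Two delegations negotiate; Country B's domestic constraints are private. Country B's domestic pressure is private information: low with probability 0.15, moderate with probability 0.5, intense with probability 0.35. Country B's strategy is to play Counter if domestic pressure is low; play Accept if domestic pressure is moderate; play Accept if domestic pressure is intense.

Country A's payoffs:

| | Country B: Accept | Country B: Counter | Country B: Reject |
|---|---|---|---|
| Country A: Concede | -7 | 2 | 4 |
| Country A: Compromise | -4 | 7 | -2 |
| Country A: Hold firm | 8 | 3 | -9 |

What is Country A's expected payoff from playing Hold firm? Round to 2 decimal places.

7.25

E[Hold firm] = 0.15·3 + 0.5·8 + 0.35·8 = 0.45 + 4 + 2.8 = 7.25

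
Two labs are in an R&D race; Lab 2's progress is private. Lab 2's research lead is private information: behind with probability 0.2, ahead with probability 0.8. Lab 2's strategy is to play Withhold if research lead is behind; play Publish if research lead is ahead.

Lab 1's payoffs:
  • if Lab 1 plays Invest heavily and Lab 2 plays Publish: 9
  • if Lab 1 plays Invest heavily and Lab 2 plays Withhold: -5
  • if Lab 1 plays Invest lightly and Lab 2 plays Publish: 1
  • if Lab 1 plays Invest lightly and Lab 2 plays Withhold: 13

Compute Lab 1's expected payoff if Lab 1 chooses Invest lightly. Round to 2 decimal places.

E[Invest lightly] = 0.2·13 + 0.8·1 = 2.6 + 0.8 = 3.4

3.40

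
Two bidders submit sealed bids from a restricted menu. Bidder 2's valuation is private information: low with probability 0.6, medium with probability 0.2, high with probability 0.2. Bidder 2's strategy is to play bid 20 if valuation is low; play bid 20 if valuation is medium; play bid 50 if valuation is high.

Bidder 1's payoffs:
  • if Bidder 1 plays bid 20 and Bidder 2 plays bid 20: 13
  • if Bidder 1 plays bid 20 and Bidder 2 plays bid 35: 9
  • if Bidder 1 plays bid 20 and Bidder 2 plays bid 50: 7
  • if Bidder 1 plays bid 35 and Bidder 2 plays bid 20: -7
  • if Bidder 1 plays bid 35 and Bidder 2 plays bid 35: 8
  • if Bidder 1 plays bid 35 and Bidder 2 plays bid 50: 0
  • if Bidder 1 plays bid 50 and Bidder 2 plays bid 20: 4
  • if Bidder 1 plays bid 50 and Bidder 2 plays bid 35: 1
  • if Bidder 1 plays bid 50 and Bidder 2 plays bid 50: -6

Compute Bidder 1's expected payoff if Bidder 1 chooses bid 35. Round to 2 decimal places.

-5.60

E[bid 35] = 0.6·(-7) + 0.2·(-7) + 0.2·0 = (-4.2) + (-1.4) + 0 = -5.6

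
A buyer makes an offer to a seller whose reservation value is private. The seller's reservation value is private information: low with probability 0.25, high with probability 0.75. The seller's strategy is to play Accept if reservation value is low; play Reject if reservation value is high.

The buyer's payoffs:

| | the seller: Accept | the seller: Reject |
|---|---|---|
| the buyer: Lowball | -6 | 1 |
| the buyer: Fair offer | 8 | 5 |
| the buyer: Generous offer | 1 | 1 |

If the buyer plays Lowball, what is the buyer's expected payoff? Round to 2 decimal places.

-0.75

E[Lowball] = 0.25·(-6) + 0.75·1 = (-1.5) + 0.75 = -0.75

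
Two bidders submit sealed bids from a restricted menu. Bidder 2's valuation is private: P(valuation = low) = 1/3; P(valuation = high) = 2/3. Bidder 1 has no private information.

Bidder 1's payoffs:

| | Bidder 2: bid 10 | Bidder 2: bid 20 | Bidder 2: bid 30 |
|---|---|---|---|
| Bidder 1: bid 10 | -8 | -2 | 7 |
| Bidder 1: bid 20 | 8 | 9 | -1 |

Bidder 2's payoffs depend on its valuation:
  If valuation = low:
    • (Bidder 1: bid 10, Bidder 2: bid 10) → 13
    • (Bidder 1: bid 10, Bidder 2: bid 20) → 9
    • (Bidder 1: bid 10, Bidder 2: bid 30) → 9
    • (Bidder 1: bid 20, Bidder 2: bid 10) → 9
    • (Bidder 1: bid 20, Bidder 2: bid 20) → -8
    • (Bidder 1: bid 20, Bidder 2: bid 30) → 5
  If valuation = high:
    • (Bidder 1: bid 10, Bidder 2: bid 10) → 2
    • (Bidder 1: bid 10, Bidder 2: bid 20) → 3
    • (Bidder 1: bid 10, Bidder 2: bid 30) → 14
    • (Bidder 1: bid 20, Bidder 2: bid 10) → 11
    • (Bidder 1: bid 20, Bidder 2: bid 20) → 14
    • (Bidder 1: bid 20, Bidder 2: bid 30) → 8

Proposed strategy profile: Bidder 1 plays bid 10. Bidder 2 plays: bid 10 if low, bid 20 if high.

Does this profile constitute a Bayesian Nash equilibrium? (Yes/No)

A profile is a BNE iff every type of every player is best-responding given beliefs about the other side.
Bidder 1 plays bid 10: E[bid 10] = 1/3·(-8) + 2/3·(-2) = -4; E[bid 20] = 26/3. Not best-responding. ✗
Bidder 2 (valuation low), facing bid 10: bid 10 gives 13, bid 20 gives 9, bid 30 gives 9. Proposed bid 10 is best. ✓
Bidder 2 (valuation high), facing bid 10: bid 10 gives 2, bid 20 gives 3, bid 30 gives 14. Proposed bid 20 is not best — profitable deviation exists. ✗

No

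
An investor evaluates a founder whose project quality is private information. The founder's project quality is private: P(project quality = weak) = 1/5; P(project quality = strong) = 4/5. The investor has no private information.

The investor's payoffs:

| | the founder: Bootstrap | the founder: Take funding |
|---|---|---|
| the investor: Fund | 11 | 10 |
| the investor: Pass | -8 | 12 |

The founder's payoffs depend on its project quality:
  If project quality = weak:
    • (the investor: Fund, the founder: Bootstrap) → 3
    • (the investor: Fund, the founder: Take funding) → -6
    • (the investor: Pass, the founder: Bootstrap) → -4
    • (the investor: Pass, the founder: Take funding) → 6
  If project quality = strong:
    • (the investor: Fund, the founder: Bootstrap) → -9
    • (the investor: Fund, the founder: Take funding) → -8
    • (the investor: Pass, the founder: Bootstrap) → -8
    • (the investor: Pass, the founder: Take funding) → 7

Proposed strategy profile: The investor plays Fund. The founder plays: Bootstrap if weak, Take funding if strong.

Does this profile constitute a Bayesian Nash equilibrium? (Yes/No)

A profile is a BNE iff every type of every player is best-responding given beliefs about the other side.
The investor plays Fund: E[Fund] = 1/5·(11) + 4/5·(10) = 51/5; E[Pass] = 8. Best-responding. ✓
The founder (project quality weak), facing Fund: Bootstrap gives 3, Take funding gives -6. Proposed Bootstrap is best. ✓
The founder (project quality strong), facing Fund: Bootstrap gives -9, Take funding gives -8. Proposed Take funding is best. ✓

Yes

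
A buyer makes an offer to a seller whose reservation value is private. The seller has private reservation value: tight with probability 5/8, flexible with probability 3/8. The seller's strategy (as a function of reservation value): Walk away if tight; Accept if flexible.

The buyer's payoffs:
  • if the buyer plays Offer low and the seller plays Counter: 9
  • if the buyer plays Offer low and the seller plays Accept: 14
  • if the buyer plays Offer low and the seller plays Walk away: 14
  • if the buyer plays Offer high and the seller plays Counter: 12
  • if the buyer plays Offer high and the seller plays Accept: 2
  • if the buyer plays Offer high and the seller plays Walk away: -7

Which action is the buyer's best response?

E[Offer low] = 5/8·(14) + 3/8·(14) = 14
E[Offer high] = 5/8·(-7) + 3/8·(2) = -29/8
Best response: Offer low (14 is the largest).

Offer low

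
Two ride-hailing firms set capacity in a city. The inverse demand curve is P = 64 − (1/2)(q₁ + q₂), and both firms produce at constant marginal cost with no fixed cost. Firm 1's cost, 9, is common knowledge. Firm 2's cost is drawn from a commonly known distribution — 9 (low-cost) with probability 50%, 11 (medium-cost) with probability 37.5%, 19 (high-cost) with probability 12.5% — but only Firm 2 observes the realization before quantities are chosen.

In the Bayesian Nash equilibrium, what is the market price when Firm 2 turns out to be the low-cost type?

27

Firm 2 with cost c maximizes (64 − (1/2)(q₁+q₂) − c)·q₂, giving q₂(c) = (64 − c − (1/2)q₁).
E[c₂] = 0.5·9 + 0.375·11 + 0.125·19 = 11
Firm 1's FOC against E[q₂] yields q₁ = (64 − 2·9 + E[c₂])/(3/2) = (64 − 18 + 11)/(3/2) = 38.
q₂(low-cost) = 36, so P = 64 − (1/2)·(38 + 36) = 27.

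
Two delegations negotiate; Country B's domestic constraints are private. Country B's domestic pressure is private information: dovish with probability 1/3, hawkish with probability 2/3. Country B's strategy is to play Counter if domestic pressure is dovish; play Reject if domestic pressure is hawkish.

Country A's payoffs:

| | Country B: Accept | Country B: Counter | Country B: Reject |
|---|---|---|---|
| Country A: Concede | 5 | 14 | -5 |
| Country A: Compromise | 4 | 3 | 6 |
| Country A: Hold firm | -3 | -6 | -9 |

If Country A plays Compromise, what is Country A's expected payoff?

Take the expectation over Country B's domestic pressure, weighting each type's action by its prior probability.
E[Compromise] = 1/3·3 + 2/3·6 = 1 + 4 = 5

5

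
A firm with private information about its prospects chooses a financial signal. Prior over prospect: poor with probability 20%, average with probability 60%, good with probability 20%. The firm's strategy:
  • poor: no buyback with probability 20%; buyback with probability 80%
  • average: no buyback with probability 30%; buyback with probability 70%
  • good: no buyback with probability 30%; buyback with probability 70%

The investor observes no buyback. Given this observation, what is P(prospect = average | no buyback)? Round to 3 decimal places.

P(no buyback) = 0.2·0.2 + 0.6·0.3 + 0.2·0.3 = 0.28
P(average | no buyback) = (0.6·0.3) / 0.28 = 0.18 / 0.28 = 0.642857

0.643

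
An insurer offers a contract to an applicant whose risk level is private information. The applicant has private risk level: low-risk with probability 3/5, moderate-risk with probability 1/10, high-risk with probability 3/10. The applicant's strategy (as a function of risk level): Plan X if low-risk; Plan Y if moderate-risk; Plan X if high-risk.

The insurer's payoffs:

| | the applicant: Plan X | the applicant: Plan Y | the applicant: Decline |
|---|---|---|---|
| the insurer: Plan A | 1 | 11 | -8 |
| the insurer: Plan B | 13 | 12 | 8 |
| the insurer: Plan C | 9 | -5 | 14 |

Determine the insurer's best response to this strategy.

Plan B

Compute the insurer's expected payoff for each action, taking the expectation over the applicant's type.
E[Plan A] = 3/5·(1) + 1/10·(11) + 3/10·(1) = 2
E[Plan B] = 3/5·(13) + 1/10·(12) + 3/10·(13) = 129/10
E[Plan C] = 3/5·(9) + 1/10·(-5) + 3/10·(9) = 38/5
Best response: Plan B (129/10 is the largest).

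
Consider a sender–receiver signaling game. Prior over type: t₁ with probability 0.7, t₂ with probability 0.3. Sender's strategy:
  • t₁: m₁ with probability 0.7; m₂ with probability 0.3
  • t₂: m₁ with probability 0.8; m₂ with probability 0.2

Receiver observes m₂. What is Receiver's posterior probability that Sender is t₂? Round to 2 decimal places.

0.22

Apply Bayes' rule using the sender's strategy as the likelihood.
P(m₂) = 0.7·0.3 + 0.3·0.2 = 0.27
P(t₂ | m₂) = (0.3·0.2) / 0.27 = 0.06 / 0.27 = 0.222222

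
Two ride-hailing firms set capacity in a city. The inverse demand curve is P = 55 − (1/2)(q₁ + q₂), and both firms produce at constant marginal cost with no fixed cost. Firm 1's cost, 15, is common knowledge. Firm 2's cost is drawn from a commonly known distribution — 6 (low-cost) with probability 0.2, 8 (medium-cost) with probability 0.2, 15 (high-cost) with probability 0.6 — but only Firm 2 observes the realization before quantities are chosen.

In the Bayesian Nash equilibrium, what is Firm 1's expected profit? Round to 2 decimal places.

300.94

Firm 2 with cost c maximizes (55 − (1/2)(q₁+q₂) − c)·q₂, giving q₂(c) = (55 − c − (1/2)q₁).
E[c₂] = 0.2·6 + 0.2·8 + 0.6·15 = 11.8
Firm 1's FOC against E[q₂] yields q₁ = (55 − 2·15 + E[c₂])/(3/2) = (55 − 30 + 11.8)/(3/2) = 24.5333.
E[P] = 55 − (1/2)·(q₁ + E[q₂]) = 27.2667; Firm 1's expected profit = (E[P] − 15)·q₁ = (27.2667 − 15)·24.5333 = 300.942.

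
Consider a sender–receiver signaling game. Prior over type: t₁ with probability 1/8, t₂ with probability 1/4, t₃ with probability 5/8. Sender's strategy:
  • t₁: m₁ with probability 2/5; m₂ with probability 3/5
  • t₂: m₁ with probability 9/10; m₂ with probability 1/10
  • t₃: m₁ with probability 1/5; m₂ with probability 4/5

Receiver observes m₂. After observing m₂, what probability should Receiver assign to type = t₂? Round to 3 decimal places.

P(m₂) = (1/8)·(3/5) + (1/4)·(1/10) + (5/8)·(4/5) = 3/5
P(t₂ | m₂) = ((1/4)·(1/10)) / (3/5) = (1/40) / (3/5) = 1/24

0.042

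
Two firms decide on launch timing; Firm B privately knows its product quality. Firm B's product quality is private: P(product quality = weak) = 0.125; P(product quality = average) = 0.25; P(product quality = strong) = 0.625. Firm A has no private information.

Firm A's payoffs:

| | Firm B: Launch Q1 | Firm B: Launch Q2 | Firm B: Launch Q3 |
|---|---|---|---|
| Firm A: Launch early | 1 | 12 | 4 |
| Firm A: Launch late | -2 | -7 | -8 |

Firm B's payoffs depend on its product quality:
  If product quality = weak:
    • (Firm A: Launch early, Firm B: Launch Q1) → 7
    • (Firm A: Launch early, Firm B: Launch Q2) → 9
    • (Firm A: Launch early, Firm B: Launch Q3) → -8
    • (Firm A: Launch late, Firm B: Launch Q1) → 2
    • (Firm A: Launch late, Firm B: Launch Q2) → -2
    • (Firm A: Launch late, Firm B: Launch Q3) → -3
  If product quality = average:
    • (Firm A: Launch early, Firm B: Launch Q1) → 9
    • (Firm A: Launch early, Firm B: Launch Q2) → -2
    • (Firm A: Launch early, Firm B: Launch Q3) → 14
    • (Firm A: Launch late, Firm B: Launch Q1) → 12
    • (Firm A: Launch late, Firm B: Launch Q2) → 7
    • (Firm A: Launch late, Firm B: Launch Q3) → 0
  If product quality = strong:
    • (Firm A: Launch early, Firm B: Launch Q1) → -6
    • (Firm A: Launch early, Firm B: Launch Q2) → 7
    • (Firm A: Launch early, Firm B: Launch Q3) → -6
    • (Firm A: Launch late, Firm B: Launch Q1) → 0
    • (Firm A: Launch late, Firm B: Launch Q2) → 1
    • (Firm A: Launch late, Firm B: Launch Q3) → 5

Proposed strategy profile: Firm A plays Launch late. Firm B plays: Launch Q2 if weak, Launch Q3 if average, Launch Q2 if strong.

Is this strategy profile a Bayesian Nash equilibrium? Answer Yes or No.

No

Firm A plays Launch late: E[Launch late] = 0.125·(-7) + 0.25·(-8) + 0.625·(-7) = -7.25; E[Launch early] = 10. Not best-responding. ✗
Firm B (product quality weak), facing Launch late: Launch Q1 gives 2, Launch Q2 gives -2, Launch Q3 gives -3. Proposed Launch Q2 is not best — profitable deviation exists. ✗
Firm B (product quality average), facing Launch late: Launch Q1 gives 12, Launch Q2 gives 7, Launch Q3 gives 0. Proposed Launch Q3 is not best — profitable deviation exists. ✗
Firm B (product quality strong), facing Launch late: Launch Q1 gives 0, Launch Q2 gives 1, Launch Q3 gives 5. Proposed Launch Q2 is not best — profitable deviation exists. ✗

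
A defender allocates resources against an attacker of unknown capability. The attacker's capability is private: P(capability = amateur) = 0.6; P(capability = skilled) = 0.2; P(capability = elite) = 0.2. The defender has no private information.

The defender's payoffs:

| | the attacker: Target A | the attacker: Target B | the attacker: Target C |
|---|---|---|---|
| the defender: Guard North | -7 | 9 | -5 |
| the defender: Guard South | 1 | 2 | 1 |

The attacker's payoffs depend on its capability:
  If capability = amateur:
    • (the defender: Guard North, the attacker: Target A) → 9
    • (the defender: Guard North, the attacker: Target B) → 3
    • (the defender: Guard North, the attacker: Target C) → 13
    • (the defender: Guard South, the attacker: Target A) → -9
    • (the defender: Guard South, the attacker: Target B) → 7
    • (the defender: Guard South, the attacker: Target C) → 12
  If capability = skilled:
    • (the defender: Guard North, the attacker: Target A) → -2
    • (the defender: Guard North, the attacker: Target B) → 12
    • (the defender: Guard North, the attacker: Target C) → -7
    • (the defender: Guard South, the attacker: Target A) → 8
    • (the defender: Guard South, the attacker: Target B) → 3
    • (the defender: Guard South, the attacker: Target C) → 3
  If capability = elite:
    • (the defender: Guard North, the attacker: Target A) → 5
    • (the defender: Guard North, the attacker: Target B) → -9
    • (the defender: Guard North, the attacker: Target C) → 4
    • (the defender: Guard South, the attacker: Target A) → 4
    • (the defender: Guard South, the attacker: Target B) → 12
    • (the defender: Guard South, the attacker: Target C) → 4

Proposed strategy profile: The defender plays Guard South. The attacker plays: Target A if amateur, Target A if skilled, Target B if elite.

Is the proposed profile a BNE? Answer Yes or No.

A profile is a BNE iff every type of every player is best-responding given beliefs about the other side.
The defender plays Guard South: E[Guard South] = 0.6·(1) + 0.2·(1) + 0.2·(2) = 1.2; E[Guard North] = -3.8. Best-responding. ✓
The attacker (capability amateur), facing Guard South: Target A gives -9, Target B gives 7, Target C gives 12. Proposed Target A is not best — profitable deviation exists. ✗
The attacker (capability skilled), facing Guard South: Target A gives 8, Target B gives 3, Target C gives 3. Proposed Target A is best. ✓
The attacker (capability elite), facing Guard South: Target A gives 4, Target B gives 12, Target C gives 4. Proposed Target B is best. ✓

No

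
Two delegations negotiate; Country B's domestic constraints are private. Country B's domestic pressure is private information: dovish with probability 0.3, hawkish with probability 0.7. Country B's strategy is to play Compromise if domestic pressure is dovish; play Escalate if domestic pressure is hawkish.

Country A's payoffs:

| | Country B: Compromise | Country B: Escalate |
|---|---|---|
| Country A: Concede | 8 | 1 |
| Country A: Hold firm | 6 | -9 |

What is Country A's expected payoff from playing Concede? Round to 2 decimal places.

3.10

E[Concede] = 0.3·8 + 0.7·1 = 2.4 + 0.7 = 3.1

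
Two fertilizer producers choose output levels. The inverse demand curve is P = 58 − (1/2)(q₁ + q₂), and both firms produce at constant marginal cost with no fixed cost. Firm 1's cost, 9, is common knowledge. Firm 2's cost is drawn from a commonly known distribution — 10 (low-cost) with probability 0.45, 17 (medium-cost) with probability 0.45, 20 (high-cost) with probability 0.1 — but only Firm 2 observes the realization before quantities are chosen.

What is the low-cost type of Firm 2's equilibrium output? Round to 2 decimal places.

Firm 2 with cost c maximizes (58 − (1/2)(q₁+q₂) − c)·q₂, giving q₂(c) = (58 − c − (1/2)q₁).
E[c₂] = 0.45·10 + 0.45·17 + 0.1·20 = 14.15
Firm 1's FOC against E[q₂] yields q₁ = (58 − 2·9 + E[c₂])/(3/2) = (58 − 18 + 14.15)/(3/2) = 36.1.
q₂(low-cost) = (58 − 10 − (1/2)·36.1) = 29.95.

29.95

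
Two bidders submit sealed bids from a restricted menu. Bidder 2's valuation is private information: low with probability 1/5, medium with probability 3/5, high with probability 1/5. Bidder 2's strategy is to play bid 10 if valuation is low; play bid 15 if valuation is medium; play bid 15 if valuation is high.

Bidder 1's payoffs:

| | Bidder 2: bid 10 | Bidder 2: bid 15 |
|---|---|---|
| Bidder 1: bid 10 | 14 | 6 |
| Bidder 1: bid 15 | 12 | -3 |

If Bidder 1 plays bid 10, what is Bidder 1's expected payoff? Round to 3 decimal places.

Take the expectation over Bidder 2's valuation, weighting each type's action by its prior probability.
E[bid 10] = 1/5·14 + 3/5·6 + 1/5·6 = 14/5 + 18/5 + 6/5 = 38/5

7.600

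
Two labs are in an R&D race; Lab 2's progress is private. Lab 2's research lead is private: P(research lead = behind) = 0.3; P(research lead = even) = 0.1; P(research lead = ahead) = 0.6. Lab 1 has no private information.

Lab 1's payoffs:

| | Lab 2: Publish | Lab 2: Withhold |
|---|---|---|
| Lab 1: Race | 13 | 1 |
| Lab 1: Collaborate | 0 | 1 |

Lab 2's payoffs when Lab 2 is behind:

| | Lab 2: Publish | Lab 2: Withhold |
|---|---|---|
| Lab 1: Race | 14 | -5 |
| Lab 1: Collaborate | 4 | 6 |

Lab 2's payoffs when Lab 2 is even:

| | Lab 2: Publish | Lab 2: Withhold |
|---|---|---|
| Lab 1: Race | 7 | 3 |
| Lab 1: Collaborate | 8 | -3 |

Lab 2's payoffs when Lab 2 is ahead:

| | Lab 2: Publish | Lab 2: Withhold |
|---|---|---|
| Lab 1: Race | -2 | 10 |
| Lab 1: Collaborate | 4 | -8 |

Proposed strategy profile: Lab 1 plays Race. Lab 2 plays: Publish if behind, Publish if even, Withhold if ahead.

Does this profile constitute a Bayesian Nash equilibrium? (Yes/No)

A profile is a BNE iff every type of every player is best-responding given beliefs about the other side.
Lab 1 plays Race: E[Race] = 0.3·(13) + 0.1·(13) + 0.6·(1) = 5.8; E[Collaborate] = 0.6. Best-responding. ✓
Lab 2 (research lead behind), facing Race: Publish gives 14, Withhold gives -5. Proposed Publish is best. ✓
Lab 2 (research lead even), facing Race: Publish gives 7, Withhold gives 3. Proposed Publish is best. ✓
Lab 2 (research lead ahead), facing Race: Publish gives -2, Withhold gives 10. Proposed Withhold is best. ✓

Yes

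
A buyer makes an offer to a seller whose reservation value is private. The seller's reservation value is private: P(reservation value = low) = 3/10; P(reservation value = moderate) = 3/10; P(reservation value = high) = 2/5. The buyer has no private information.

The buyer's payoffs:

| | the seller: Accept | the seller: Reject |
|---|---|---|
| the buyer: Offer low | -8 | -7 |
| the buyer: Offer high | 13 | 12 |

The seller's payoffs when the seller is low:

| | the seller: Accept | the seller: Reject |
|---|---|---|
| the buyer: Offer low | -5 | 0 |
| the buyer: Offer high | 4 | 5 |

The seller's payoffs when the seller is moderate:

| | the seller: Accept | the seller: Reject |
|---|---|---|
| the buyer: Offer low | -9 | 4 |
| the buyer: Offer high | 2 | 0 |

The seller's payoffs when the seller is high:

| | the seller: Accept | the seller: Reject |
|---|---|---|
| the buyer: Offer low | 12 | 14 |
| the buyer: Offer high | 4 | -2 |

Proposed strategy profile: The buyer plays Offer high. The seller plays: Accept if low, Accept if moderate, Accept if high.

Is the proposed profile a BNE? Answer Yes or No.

A profile is a BNE iff every type of every player is best-responding given beliefs about the other side.
The buyer plays Offer high: E[Offer high] = 3/10·(13) + 3/10·(13) + 2/5·(13) = 13; E[Offer low] = -8. Best-responding. ✓
The seller (reservation value low), facing Offer high: Accept gives 4, Reject gives 5. Proposed Accept is not best — profitable deviation exists. ✗
The seller (reservation value moderate), facing Offer high: Accept gives 2, Reject gives 0. Proposed Accept is best. ✓
The seller (reservation value high), facing Offer high: Accept gives 4, Reject gives -2. Proposed Accept is best. ✓

No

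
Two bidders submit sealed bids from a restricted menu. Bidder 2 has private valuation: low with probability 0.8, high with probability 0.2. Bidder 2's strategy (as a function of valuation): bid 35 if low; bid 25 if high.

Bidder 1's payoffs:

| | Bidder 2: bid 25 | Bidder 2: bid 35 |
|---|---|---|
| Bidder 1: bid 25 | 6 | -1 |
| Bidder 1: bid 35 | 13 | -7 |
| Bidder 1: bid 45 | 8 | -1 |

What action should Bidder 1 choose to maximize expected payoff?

E[bid 25] = 0.8·(-1) + 0.2·(6) = 0.4
E[bid 35] = 0.8·(-7) + 0.2·(13) = -3
E[bid 45] = 0.8·(-1) + 0.2·(8) = 0.8
Best response: bid 45 (0.8 is the largest).

bid 45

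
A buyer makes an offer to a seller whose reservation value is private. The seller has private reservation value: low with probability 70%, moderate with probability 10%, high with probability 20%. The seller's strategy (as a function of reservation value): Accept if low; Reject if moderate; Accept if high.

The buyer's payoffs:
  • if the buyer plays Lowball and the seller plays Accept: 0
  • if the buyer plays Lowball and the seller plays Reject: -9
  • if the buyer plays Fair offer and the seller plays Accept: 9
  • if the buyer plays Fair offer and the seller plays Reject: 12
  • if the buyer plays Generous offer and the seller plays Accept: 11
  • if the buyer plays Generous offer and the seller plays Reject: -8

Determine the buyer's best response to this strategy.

E[Lowball] = 0.7·(0) + 0.1·(-9) + 0.2·(0) = -0.9
E[Fair offer] = 0.7·(9) + 0.1·(12) + 0.2·(9) = 9.3
E[Generous offer] = 0.7·(11) + 0.1·(-8) + 0.2·(11) = 9.1
Best response: Fair offer (9.3 is the largest).

Fair offer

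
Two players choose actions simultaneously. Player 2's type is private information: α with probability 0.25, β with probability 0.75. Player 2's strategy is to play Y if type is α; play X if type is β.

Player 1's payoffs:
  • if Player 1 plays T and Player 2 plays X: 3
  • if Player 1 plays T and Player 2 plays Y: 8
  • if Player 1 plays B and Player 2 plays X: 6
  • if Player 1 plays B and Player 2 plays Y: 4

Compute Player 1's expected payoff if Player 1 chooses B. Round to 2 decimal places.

5.50

Take the expectation over Player 2's type, weighting each type's action by its prior probability.
E[B] = 0.25·4 + 0.75·6 = 1 + 4.5 = 5.5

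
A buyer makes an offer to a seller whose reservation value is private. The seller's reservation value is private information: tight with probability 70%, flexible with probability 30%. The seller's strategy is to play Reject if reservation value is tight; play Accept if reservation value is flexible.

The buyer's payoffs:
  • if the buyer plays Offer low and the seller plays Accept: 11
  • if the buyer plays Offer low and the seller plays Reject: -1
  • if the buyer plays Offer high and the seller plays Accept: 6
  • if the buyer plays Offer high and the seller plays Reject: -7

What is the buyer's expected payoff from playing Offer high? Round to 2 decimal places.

E[Offer high] = 0.7·(-7) + 0.3·6 = (-4.9) + 1.8 = -3.1

-3.10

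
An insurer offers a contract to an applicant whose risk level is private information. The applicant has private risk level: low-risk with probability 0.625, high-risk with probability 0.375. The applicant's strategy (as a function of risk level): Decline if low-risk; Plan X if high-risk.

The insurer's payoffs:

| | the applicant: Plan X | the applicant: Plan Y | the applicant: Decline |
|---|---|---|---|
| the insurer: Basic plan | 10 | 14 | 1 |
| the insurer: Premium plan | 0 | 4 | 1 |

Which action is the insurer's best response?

Basic plan

E[Basic plan] = 0.625·(1) + 0.375·(10) = 4.375
E[Premium plan] = 0.625·(1) + 0.375·(0) = 0.625
Best response: Basic plan (4.375 is the largest).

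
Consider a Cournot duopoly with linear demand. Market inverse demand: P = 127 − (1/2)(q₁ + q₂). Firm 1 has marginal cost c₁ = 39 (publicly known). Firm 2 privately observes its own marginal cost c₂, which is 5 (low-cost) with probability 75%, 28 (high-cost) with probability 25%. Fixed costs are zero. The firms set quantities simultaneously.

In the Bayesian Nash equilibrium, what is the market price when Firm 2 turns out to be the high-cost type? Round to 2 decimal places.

Type-c best response for Firm 2: q₂(c) = (127 − c) − q₁/2.
Firm 1 maximizes expected profit; its first-order condition is 127 − q₁ − (1/2)E[q₂] − 39 = 0.
Substituting E[q₂] and solving: E[c₂] = 10.75, so q₁ = (127 − 2·39 + 10.75)/(3/2) = 39.8333.
q₂(high-cost) = 79.0833, so P = 127 − (1/2)·(39.8333 + 79.0833) = 67.5417.

67.54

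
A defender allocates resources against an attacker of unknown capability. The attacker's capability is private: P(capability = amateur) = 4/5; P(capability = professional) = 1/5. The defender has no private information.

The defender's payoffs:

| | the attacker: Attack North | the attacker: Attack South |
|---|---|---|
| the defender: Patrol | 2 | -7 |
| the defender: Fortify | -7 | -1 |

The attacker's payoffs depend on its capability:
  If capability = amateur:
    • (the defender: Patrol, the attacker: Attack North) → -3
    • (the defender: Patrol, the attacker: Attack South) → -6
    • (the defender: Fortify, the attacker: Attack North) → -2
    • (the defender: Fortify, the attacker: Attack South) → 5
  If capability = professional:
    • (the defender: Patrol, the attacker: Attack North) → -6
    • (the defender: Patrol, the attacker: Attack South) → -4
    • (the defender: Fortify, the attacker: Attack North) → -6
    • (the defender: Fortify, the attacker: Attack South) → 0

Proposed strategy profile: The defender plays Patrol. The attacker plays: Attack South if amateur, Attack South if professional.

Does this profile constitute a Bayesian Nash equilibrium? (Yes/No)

No

A profile is a BNE iff every type of every player is best-responding given beliefs about the other side.
The defender plays Patrol: E[Patrol] = 4/5·(-7) + 1/5·(-7) = -7; E[Fortify] = -1. Not best-responding. ✗
The attacker (capability amateur), facing Patrol: Attack North gives -3, Attack South gives -6. Proposed Attack South is not best — profitable deviation exists. ✗
The attacker (capability professional), facing Patrol: Attack North gives -6, Attack South gives -4. Proposed Attack South is best. ✓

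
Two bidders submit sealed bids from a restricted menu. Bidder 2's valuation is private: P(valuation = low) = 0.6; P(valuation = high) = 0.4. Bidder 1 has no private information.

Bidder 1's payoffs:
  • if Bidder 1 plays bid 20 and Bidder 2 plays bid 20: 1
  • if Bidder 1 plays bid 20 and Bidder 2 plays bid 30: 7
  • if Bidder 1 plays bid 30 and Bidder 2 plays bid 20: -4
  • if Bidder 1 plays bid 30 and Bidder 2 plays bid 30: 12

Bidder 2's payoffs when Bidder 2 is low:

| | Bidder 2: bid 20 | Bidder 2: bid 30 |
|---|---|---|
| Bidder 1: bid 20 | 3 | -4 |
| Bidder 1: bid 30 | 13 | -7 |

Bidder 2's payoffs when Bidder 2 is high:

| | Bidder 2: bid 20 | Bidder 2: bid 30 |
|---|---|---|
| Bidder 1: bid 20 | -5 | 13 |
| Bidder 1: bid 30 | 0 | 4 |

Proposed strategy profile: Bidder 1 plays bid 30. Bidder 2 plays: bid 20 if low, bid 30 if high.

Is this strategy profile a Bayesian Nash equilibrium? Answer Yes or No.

No

Bidder 1 plays bid 30: E[bid 30] = 0.6·(-4) + 0.4·(12) = 2.4; E[bid 20] = 3.4. Not best-responding. ✗
Bidder 2 (valuation low), facing bid 30: bid 20 gives 13, bid 30 gives -7. Proposed bid 20 is best. ✓
Bidder 2 (valuation high), facing bid 30: bid 20 gives 0, bid 30 gives 4. Proposed bid 30 is best. ✓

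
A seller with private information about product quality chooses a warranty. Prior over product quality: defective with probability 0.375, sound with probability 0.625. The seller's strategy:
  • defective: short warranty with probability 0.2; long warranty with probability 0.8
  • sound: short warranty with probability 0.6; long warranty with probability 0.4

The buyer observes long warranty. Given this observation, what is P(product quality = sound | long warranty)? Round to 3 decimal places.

P(long warranty) = 0.375·0.8 + 0.625·0.4 = 0.55
P(sound | long warranty) = (0.625·0.4) / 0.55 = 0.25 / 0.55 = 0.454545

0.455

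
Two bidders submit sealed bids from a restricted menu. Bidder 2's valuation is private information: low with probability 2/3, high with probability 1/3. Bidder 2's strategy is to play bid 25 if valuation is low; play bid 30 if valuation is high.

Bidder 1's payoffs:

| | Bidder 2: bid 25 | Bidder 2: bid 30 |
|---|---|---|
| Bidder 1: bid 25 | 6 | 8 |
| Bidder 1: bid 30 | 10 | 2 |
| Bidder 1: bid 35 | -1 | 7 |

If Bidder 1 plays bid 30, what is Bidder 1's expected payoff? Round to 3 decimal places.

7.333

E[bid 30] = 2/3·10 + 1/3·2 = 20/3 + 2/3 = 22/3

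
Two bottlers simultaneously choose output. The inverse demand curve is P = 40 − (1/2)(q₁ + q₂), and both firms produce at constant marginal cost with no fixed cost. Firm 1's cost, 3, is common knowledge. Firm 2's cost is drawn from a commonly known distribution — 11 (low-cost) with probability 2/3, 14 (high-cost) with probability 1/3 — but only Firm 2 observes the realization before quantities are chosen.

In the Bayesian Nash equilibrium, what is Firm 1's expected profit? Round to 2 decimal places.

Type-c best response for Firm 2: q₂(c) = (40 − c) − q₁/2.
Firm 1 maximizes expected profit; its first-order condition is 40 − q₁ − (1/2)E[q₂] − 3 = 0.
Substituting E[q₂] and solving: E[c₂] = 12, so q₁ = (40 − 2·3 + 12)/(3/2) = 30.6667.
E[P] = 40 − (1/2)·(q₁ + E[q₂]) = 18.3333; Firm 1's expected profit = (E[P] − 3)·q₁ = (18.3333 − 3)·30.6667 = 470.222.

470.22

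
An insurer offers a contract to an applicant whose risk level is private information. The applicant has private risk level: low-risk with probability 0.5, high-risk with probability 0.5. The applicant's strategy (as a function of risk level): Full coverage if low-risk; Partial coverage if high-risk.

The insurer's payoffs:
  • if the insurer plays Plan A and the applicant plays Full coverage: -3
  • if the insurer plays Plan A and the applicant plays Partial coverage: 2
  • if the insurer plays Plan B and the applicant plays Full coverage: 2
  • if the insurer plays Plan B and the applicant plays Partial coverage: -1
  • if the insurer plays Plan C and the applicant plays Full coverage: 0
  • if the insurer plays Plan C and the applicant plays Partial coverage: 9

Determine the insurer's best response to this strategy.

E[Plan A] = 0.5·(-3) + 0.5·(2) = -0.5
E[Plan B] = 0.5·(2) + 0.5·(-1) = 0.5
E[Plan C] = 0.5·(0) + 0.5·(9) = 4.5
Best response: Plan C (4.5 is the largest).

Plan C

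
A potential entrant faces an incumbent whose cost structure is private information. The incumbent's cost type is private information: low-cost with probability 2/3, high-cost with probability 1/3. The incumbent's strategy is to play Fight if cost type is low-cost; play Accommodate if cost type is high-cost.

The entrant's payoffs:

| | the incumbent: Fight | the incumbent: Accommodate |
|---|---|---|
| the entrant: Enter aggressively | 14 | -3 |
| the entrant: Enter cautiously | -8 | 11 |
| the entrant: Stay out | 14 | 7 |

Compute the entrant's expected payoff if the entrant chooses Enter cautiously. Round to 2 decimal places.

-1.67

Take the expectation over the incumbent's cost type, weighting each type's action by its prior probability.
E[Enter cautiously] = 2/3·(-8) + 1/3·11 = (-16/3) + 11/3 = -5/3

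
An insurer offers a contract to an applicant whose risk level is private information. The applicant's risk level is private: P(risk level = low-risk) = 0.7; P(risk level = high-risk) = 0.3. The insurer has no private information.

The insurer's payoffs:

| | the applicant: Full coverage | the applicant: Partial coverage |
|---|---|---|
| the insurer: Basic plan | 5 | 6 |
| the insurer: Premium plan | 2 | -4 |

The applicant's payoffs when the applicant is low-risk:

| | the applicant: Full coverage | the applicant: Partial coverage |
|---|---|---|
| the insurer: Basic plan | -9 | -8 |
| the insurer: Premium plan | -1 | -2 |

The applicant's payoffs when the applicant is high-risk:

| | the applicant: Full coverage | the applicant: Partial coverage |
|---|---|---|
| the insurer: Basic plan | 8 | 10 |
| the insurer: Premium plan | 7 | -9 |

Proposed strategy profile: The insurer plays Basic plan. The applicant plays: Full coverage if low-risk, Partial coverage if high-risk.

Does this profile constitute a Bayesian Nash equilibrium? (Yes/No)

The insurer plays Basic plan: E[Basic plan] = 0.7·(5) + 0.3·(6) = 5.3; E[Premium plan] = 0.2. Best-responding. ✓
The applicant (risk level low-risk), facing Basic plan: Full coverage gives -9, Partial coverage gives -8. Proposed Full coverage is not best — profitable deviation exists. ✗
The applicant (risk level high-risk), facing Basic plan: Full coverage gives 8, Partial coverage gives 10. Proposed Partial coverage is best. ✓

No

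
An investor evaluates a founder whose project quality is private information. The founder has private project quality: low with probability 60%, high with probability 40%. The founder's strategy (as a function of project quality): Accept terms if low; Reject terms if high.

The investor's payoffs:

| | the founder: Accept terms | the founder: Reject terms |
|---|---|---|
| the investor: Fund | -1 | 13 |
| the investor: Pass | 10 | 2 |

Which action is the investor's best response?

Pass

E[Fund] = 0.6·(-1) + 0.4·(13) = 4.6
E[Pass] = 0.6·(10) + 0.4·(2) = 6.8
Best response: Pass (6.8 is the largest).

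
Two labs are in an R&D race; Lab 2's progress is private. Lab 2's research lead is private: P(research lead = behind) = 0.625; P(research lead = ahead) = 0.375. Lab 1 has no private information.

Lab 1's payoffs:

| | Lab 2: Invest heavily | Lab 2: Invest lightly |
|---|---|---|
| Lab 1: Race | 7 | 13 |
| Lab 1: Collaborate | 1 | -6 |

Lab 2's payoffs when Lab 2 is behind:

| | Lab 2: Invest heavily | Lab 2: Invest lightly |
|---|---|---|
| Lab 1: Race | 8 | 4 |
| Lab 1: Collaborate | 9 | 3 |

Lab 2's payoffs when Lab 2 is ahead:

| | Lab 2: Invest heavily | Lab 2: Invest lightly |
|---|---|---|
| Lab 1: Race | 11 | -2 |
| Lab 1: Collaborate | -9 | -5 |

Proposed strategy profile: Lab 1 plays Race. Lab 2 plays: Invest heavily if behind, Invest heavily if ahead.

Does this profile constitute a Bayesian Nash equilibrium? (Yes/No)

Yes

A profile is a BNE iff every type of every player is best-responding given beliefs about the other side.
Lab 1 plays Race: E[Race] = 0.625·(7) + 0.375·(7) = 7; E[Collaborate] = 1. Best-responding. ✓
Lab 2 (research lead behind), facing Race: Invest heavily gives 8, Invest lightly gives 4. Proposed Invest heavily is best. ✓
Lab 2 (research lead ahead), facing Race: Invest heavily gives 11, Invest lightly gives -2. Proposed Invest heavily is best. ✓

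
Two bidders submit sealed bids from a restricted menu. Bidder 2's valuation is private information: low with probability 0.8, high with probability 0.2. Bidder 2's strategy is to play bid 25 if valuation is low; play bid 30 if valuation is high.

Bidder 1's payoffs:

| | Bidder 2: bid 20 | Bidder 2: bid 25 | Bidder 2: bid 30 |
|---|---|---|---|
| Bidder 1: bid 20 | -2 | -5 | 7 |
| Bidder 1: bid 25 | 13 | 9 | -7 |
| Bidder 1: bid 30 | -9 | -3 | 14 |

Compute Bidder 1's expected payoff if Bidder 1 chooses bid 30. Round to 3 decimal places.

E[bid 30] = 0.8·(-3) + 0.2·14 = (-2.4) + 2.8 = 0.4

0.400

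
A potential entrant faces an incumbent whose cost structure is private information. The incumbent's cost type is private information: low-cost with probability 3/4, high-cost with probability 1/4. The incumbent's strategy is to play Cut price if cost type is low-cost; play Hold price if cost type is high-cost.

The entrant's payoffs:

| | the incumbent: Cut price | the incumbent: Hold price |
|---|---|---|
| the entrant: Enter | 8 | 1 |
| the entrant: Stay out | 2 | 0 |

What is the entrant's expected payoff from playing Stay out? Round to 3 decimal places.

Take the expectation over the incumbent's cost type, weighting each type's action by its prior probability.
E[Stay out] = 3/4·2 + 1/4·0 = 3/2 + 0 = 3/2

1.500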